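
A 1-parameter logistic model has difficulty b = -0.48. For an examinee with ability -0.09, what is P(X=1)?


theta - b = -0.09 - -0.48 = 0.39
exp(-(theta - b)) = exp(-0.39) = 0.6771
P = 1 / (1 + 0.6771)
P = 0.5963

0.5963


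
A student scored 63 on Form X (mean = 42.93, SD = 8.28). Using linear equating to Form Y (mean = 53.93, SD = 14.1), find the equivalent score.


slope = SD_Y / SD_X = 14.1 / 8.28 ~ 1.7029
intercept = mean_Y - slope * mean_X = 53.93 - (14.1 / 8.28) * 42.93 ~ -19.1754
Y = slope * X + intercept. To avoid rounding drift from the rounded slope/intercept, evaluate the equivalent form Y = mean_Y + SD_Y * (X - mean_X) / SD_X at full precision:
Y = 53.93 + 14.1 * (63 - 42.93) / 8.28
Y = 53.93 + 14.1 * 20.07 / 8.28
Y = 53.93 + 282.987 / 8.28
Y = 53.93 + 34.1772
Y = 88.1072

88.1072


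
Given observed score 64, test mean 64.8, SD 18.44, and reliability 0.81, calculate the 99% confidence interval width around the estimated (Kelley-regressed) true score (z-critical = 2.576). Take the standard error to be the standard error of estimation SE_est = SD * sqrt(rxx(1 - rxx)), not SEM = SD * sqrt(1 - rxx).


True score estimate = 0.81*64 + 0.19*64.8 = 64.152
SE_est = SD * sqrt(rxx * (1 - rxx)) = 18.44 * sqrt(0.81 * 0.19) = 18.44 * sqrt(0.1539) = 7.234029
CI = T_est +/- z * SE_est, so width = 2 * z * SE_est = 2 * 2.576 * 7.234029
Width = 37.2697

37.2697


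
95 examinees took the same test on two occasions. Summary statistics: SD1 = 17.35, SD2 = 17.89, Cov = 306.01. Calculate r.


r = cov(X,Y) / (SD_X * SD_Y)
r = 306.01 / (17.35 * 17.89)
r = 306.01 / 310.3915
r = 0.9859

0.9859


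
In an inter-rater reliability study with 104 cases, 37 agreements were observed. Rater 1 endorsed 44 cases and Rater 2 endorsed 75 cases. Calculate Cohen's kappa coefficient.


P_o = 37/104 = 0.355769
P_e = (44*75 + 60*29) / 10816 = 0.465976
kappa = (P_o - P_e) / (1 - P_e)
kappa = (0.355769 - 0.465976) / (1 - 0.465976)
kappa = -0.2064

-0.2064


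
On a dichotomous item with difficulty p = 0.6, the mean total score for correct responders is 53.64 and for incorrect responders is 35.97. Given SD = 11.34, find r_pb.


q = 1 - p = 0.4
rpb = ((M1 - M0) / SD) * sqrt(p * q)
rpb = ((53.64 - 35.97) / 11.34) * sqrt(0.6 * 0.4)
rpb = 0.7634

0.7634


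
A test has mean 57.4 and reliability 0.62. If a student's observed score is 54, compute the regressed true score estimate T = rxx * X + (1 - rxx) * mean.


T_est = rxx * X + (1 - rxx) * mean
T_est = 0.62 * 54 + 0.38 * 57.4
T_est = 33.48 + 21.812
T_est = 55.292

55.292


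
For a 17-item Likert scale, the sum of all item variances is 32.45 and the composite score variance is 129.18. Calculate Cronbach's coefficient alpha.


alpha = (k/(k-1)) * (1 - sum(si^2)/s_total^2)
= (17/16) * (1 - 32.45/129.18)
alpha = 0.7956

0.7956


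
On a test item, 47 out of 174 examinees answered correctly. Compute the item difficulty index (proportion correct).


Item difficulty p = number correct / total examinees
p = 47 / 174
p = 0.2701

0.2701


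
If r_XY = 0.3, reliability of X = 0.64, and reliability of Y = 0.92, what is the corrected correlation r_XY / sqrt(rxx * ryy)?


r_corrected = rxy / sqrt(rxx * ryy)
= 0.3 / sqrt(0.64 * 0.92)
= 0.3 / sqrt(0.5888)
= 0.3 / 0.767333
r_corrected = 0.391

0.391


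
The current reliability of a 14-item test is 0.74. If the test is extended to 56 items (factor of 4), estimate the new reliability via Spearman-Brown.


r_new = (n * rxx) / (1 + (n-1) * rxx)
r_new = (4 * 0.74) / (1 + 3 * 0.74)
r_new = 2.96 / 3.22
r_new = 0.9193

0.9193


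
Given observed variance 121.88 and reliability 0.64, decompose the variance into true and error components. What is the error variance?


var_true = rxx * var_obs = 0.64 * 121.88 = 78.0032
var_error = var_obs - var_true
var_error = 121.88 - 78.0032
var_error = 43.8768

43.8768


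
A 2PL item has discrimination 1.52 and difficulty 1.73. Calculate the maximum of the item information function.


For 2PL, max info at theta = b = 1.73
I_max = a^2 / 4 = 1.52^2 / 4
= 2.3104 / 4
I_max = 0.5776

0.5776


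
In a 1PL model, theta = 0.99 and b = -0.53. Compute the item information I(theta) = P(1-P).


P = 1/(1+exp(-(0.99--0.53))) = 0.8205
I = P*(1-P) = 0.8205 * 0.1795
I = 0.1473

0.1473


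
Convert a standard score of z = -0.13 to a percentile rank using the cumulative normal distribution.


CDF(z) = 0.5 * (1 + erf(z/sqrt(2)))
erf(-0.0919) = -0.1034
CDF = 0.4483
Percentile rank = 0.4483 * 100 = 44.83

44.83


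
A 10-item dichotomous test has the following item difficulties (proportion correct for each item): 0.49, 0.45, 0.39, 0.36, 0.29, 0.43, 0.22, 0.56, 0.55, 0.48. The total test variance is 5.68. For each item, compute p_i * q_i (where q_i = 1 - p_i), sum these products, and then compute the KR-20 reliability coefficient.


For each item, compute p_i * q_i:
  Item 1: 0.49 * 0.51 = 0.2499
  Item 2: 0.45 * 0.55 = 0.2475
  Item 3: 0.39 * 0.61 = 0.2379
  Item 4: 0.36 * 0.64 = 0.2304
  Item 5: 0.29 * 0.71 = 0.2059
  Item 6: 0.43 * 0.57 = 0.2451
  Item 7: 0.22 * 0.78 = 0.1716
  Item 8: 0.56 * 0.44 = 0.2464
  Item 9: 0.55 * 0.45 = 0.2475
  Item 10: 0.48 * 0.52 = 0.2496
Sum(p_i * q_i) = 0.2499 + 0.2475 + 0.2379 + 0.2304 + 0.2059 + 0.2451 + 0.1716 + 0.2464 + 0.2475 + 0.2496 = 2.3318
KR-20 = (k/(k-1)) * (1 - Sum(p_i*q_i) / Var_total)
= (10/9) * (1 - 2.3318/5.68)
= 1.1111 * 0.5895
KR-20 = 0.655

0.655


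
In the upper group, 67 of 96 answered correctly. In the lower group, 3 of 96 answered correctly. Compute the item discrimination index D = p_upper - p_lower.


p_upper = 67/96 = 0.6979
p_lower = 3/96 = 0.0312
D = 0.6979 - 0.0312 = 0.6667

0.6667


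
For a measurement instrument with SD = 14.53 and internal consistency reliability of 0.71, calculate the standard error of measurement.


SEM = SD * sqrt(1 - rxx)
SEM = 14.53 * sqrt(1 - 0.71)
SEM = 14.53 * sqrt(0.29) = 14.53 * 0.538516
SEM = 7.8246

7.8246


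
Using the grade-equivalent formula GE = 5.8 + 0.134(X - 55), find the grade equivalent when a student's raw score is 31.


raw - median = 31 - 55 = -24
slope * diff = 0.134 * -24 = -3.216
GE = 5.8 + -3.216
GE = 2.584

2.584


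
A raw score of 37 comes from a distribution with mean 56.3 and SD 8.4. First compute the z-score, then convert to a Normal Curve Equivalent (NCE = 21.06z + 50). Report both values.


z = (X - mean) / SD = (37 - 56.3) / 8.4
z = -19.3 / 8.4
z = -2.2976
NCE = NCE = 21.06z + 50
Carry z at full precision (z = -19.3 / 8.4) into the conversion:
NCE = 21.06 * (-19.3 / 8.4) + 50 = -406.458 / 8.4 + 50
NCE = -48.3879 + 50
NCE = 1.6121

1.6121


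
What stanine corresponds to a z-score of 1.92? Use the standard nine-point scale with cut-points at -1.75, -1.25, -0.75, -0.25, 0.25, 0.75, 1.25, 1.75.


Stanine boundaries: [-1.75, -1.25, -0.75, -0.25, 0.25, 0.75, 1.25, 1.75]
z = 1.92
Check each boundary:
  z >= -1.75 -> could be stanine 2
  z >= -1.25 -> could be stanine 3
  z >= -0.75 -> could be stanine 4
  z >= -0.25 -> could be stanine 5
  z >= 0.25 -> could be stanine 6
  z >= 0.75 -> could be stanine 7
  z >= 1.25 -> could be stanine 8
  z >= 1.75 -> could be stanine 9
Highest qualifying boundary gives stanine = 9

9


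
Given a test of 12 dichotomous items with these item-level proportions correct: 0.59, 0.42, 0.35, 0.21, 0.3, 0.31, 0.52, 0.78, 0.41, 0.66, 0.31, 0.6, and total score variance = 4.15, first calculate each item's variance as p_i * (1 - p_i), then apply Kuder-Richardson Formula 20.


For each item, compute p_i * q_i:
  Item 1: 0.59 * 0.41 = 0.2419
  Item 2: 0.42 * 0.58 = 0.2436
  Item 3: 0.35 * 0.65 = 0.2275
  Item 4: 0.21 * 0.79 = 0.1659
  Item 5: 0.3 * 0.7 = 0.21
  Item 6: 0.31 * 0.69 = 0.2139
  Item 7: 0.52 * 0.48 = 0.2496
  Item 8: 0.78 * 0.22 = 0.1716
  Item 9: 0.41 * 0.59 = 0.2419
  Item 10: 0.66 * 0.34 = 0.2244
  Item 11: 0.31 * 0.69 = 0.2139
  Item 12: 0.6 * 0.4 = 0.24
Sum(p_i * q_i) = 0.2419 + 0.2436 + 0.2275 + 0.1659 + 0.21 + 0.2139 + 0.2496 + 0.1716 + 0.2419 + 0.2244 + 0.2139 + 0.24 = 2.6442
KR-20 = (k/(k-1)) * (1 - Sum(p_i*q_i) / Var_total)
= (12/11) * (1 - 2.6442/4.15)
= 1.0909 * 0.3628
KR-20 = 0.3958

0.3958


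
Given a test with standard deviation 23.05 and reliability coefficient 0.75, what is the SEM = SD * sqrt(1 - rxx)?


SEM = SD * sqrt(1 - rxx)
SEM = 23.05 * sqrt(1 - 0.75)
SEM = 23.05 * sqrt(0.25) = 23.05 * 0.5
SEM = 11.525

11.525


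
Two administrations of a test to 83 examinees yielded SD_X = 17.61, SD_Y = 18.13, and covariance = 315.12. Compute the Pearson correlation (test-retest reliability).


r = cov(X,Y) / (SD_X * SD_Y)
r = 315.12 / (17.61 * 18.13)
r = 315.12 / 319.2693
r = 0.987

0.987


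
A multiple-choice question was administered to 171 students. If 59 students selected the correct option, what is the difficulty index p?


Item difficulty p = number correct / total examinees
p = 59 / 171
p = 0.345

0.345


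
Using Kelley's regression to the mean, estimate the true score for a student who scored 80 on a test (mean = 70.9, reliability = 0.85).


T_est = rxx * X + (1 - rxx) * mean
T_est = 0.85 * 80 + 0.15 * 70.9
T_est = 68.0 + 10.635
T_est = 78.635

78.635


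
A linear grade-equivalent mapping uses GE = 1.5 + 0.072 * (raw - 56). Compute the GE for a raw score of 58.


raw - median = 58 - 56 = 2
slope * diff = 0.072 * 2 = 0.144
GE = 1.5 + 0.144
GE = 1.644

1.644


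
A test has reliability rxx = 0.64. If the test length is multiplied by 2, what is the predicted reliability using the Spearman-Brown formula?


r_new = (n * rxx) / (1 + (n-1) * rxx)
r_new = (2 * 0.64) / (1 + 1 * 0.64)
r_new = 1.28 / 1.64
r_new = 0.7805

0.7805


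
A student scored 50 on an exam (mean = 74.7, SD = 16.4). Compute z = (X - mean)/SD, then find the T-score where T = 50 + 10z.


z = (X - mean) / SD = (50 - 74.7) / 16.4
z = -24.7 / 16.4
z = -1.5061
T-score = T = 50 + 10z
Carry z at full precision (z = -24.7 / 16.4) into the conversion:
T-score = 50 + 10 * (-24.7 / 16.4) = 50 + -247 / 16.4
T-score = 50 + -15.061
T-score = 34.939

34.939


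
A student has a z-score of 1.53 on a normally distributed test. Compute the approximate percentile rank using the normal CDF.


CDF(z) = 0.5 * (1 + erf(z/sqrt(2)))
erf(1.0819) = 0.874
CDF = 0.937
Percentile rank = 0.937 * 100 = 93.7

93.7


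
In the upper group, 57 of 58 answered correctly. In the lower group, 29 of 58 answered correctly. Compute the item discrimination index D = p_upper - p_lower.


p_upper = 57/58 = 0.9828
p_lower = 29/58 = 0.5
D = 0.9828 - 0.5 = 0.4828

0.4828


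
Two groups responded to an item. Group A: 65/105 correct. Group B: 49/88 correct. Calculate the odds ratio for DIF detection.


Odds_A = 65/40 = 1.625
Odds_B = 49/39 = 1.2564
OR = Odds_A / Odds_B = 1.625 / 1.2564
Exactly, OR = (65 * 39) / (40 * 49) = 2535 / 1960
OR = 1.2934

1.2934


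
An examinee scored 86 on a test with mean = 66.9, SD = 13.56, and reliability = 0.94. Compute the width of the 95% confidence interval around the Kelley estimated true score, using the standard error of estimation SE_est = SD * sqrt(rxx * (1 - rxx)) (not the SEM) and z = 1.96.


True score estimate = 0.94*86 + 0.06*66.9 = 84.854
SE_est = SD * sqrt(rxx * (1 - rxx)) = 13.56 * sqrt(0.94 * 0.06) = 13.56 * sqrt(0.0564) = 3.220322
CI = T_est +/- z * SE_est, so width = 2 * z * SE_est = 2 * 1.96 * 3.220322
Width = 12.6237

12.6237


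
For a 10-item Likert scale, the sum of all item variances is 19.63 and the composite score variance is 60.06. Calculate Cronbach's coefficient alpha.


alpha = (k/(k-1)) * (1 - sum(si^2)/s_total^2)
= (10/9) * (1 - 19.63/60.06)
alpha = 0.748

0.748


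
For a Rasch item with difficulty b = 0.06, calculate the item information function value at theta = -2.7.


P = 1/(1+exp(-(-2.7-0.06))) = 0.0595
I = P*(1-P) = 0.0595 * 0.9405
I = 0.056

0.056


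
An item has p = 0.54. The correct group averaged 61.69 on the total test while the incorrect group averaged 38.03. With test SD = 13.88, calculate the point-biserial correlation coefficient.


q = 1 - p = 0.46
rpb = ((M1 - M0) / SD) * sqrt(p * q)
rpb = ((61.69 - 38.03) / 13.88) * sqrt(0.54 * 0.46)
rpb = 0.8496

0.8496


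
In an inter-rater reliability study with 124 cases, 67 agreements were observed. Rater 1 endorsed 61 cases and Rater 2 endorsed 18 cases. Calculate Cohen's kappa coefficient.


P_o = 67/124 = 0.540323
P_e = (61*18 + 63*106) / 15376 = 0.505723
kappa = (P_o - P_e) / (1 - P_e)
kappa = (0.540323 - 0.505723) / (1 - 0.505723)
kappa = 0.07

0.07


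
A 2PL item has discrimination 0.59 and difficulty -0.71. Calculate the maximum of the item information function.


For 2PL, max info at theta = b = -0.71
I_max = a^2 / 4 = 0.59^2 / 4
= 0.3481 / 4
I_max = 0.087

0.087


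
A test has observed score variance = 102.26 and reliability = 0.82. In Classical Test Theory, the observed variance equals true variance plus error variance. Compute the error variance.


var_true = rxx * var_obs = 0.82 * 102.26 = 83.8532
var_error = var_obs - var_true
var_error = 102.26 - 83.8532
var_error = 18.4068

18.4068


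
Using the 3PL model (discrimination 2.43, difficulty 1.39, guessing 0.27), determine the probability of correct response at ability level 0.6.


logit = 2.43*(0.6 - 1.39) = -1.9197
P* = 1/(1 + exp(--1.9197)) = 0.1279
P = 0.27 + (1 - 0.27) * 0.1279
P = 0.3634

0.3634


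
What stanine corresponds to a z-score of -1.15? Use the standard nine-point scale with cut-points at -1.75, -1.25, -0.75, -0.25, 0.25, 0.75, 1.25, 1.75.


Stanine boundaries: [-1.75, -1.25, -0.75, -0.25, 0.25, 0.75, 1.25, 1.75]
z = -1.15
Check each boundary:
  z >= -1.75 -> could be stanine 2
  z >= -1.25 -> could be stanine 3
  z < -0.75
  z < -0.25
  z < 0.25
  z < 0.75
  z < 1.25
  z < 1.75
Highest qualifying boundary gives stanine = 3

3


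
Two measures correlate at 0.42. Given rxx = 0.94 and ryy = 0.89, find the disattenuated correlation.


r_corrected = rxy / sqrt(rxx * ryy)
= 0.42 / sqrt(0.94 * 0.89)
= 0.42 / sqrt(0.8366)
= 0.42 / 0.914658
r_corrected = 0.4592

0.4592


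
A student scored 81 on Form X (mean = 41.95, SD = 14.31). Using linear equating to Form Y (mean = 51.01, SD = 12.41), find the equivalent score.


slope = SD_Y / SD_X = 12.41 / 14.31 ~ 0.8672
intercept = mean_Y - slope * mean_X = 51.01 - (12.41 / 14.31) * 41.95 ~ 14.6299
Y = slope * X + intercept. To avoid rounding drift from the rounded slope/intercept, evaluate the equivalent form Y = mean_Y + SD_Y * (X - mean_X) / SD_X at full precision:
Y = 51.01 + 12.41 * (81 - 41.95) / 14.31
Y = 51.01 + 12.41 * 39.05 / 14.31
Y = 51.01 + 484.6105 / 14.31
Y = 51.01 + 33.8652
Y = 84.8752

84.8752


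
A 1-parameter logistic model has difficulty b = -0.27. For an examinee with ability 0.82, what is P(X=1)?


theta - b = 0.82 - -0.27 = 1.09
exp(-(theta - b)) = exp(-1.09) = 0.3362
P = 1 / (1 + 0.3362)
P = 0.7484

0.7484


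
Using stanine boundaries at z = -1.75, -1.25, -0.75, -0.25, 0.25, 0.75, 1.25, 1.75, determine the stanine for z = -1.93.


Stanine boundaries: [-1.75, -1.25, -0.75, -0.25, 0.25, 0.75, 1.25, 1.75]
z = -1.93
Check each boundary:
  z < -1.75
  z < -1.25
  z < -0.75
  z < -0.25
  z < 0.25
  z < 0.75
  z < 1.25
  z < 1.75
Highest qualifying boundary gives stanine = 1

1


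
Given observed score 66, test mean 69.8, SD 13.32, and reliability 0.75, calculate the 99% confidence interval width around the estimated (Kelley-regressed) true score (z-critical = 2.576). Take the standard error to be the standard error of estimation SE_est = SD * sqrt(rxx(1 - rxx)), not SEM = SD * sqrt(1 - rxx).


True score estimate = 0.75*66 + 0.25*69.8 = 66.95
SE_est = SD * sqrt(rxx * (1 - rxx)) = 13.32 * sqrt(0.75 * 0.25) = 13.32 * sqrt(0.1875) = 5.767729
CI = T_est +/- z * SE_est, so width = 2 * z * SE_est = 2 * 2.576 * 5.767729
Width = 29.7153

29.7153


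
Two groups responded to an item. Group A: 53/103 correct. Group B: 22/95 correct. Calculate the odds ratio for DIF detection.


Odds_A = 53/50 = 1.06
Odds_B = 22/73 = 0.3014
OR = Odds_A / Odds_B = 1.06 / 0.3014
Exactly, OR = (53 * 73) / (50 * 22) = 3869 / 1100
OR = 3.5173

3.5173


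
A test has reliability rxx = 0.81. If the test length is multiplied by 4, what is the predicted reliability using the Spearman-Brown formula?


r_new = (n * rxx) / (1 + (n-1) * rxx)
r_new = (4 * 0.81) / (1 + 3 * 0.81)
r_new = 3.24 / 3.43
r_new = 0.9446

0.9446


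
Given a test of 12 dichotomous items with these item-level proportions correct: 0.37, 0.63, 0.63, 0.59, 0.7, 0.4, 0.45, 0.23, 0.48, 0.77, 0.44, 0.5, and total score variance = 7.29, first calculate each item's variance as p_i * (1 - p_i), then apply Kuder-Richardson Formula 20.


For each item, compute p_i * q_i:
  Item 1: 0.37 * 0.63 = 0.2331
  Item 2: 0.63 * 0.37 = 0.2331
  Item 3: 0.63 * 0.37 = 0.2331
  Item 4: 0.59 * 0.41 = 0.2419
  Item 5: 0.7 * 0.3 = 0.21
  Item 6: 0.4 * 0.6 = 0.24
  Item 7: 0.45 * 0.55 = 0.2475
  Item 8: 0.23 * 0.77 = 0.1771
  Item 9: 0.48 * 0.52 = 0.2496
  Item 10: 0.77 * 0.23 = 0.1771
  Item 11: 0.44 * 0.56 = 0.2464
  Item 12: 0.5 * 0.5 = 0.25
Sum(p_i * q_i) = 0.2331 + 0.2331 + 0.2331 + 0.2419 + 0.21 + 0.24 + 0.2475 + 0.1771 + 0.2496 + 0.1771 + 0.2464 + 0.25 = 2.7389
KR-20 = (k/(k-1)) * (1 - Sum(p_i*q_i) / Var_total)
= (12/11) * (1 - 2.7389/7.29)
= 1.0909 * 0.6243
KR-20 = 0.681

0.681


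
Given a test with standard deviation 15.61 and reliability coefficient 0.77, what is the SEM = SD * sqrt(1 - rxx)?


SEM = SD * sqrt(1 - rxx)
SEM = 15.61 * sqrt(1 - 0.77)
SEM = 15.61 * sqrt(0.23) = 15.61 * 0.479583
SEM = 7.4863

7.4863


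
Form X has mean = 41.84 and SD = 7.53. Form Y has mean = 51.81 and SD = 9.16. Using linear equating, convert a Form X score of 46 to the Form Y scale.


slope = SD_Y / SD_X = 9.16 / 7.53 ~ 1.2165
intercept = mean_Y - slope * mean_X = 51.81 - (9.16 / 7.53) * 41.84 ~ 0.913
Y = slope * X + intercept. To avoid rounding drift from the rounded slope/intercept, evaluate the equivalent form Y = mean_Y + SD_Y * (X - mean_X) / SD_X at full precision:
Y = 51.81 + 9.16 * (46 - 41.84) / 7.53
Y = 51.81 + 9.16 * 4.16 / 7.53
Y = 51.81 + 38.1056 / 7.53
Y = 51.81 + 5.0605
Y = 56.8705

56.8705


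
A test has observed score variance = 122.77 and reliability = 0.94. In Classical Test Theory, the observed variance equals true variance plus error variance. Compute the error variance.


var_true = rxx * var_obs = 0.94 * 122.77 = 115.4038
var_error = var_obs - var_true
var_error = 122.77 - 115.4038
var_error = 7.3662

7.3662


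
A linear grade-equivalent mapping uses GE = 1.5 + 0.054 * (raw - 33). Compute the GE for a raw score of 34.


raw - median = 34 - 33 = 1
slope * diff = 0.054 * 1 = 0.054
GE = 1.5 + 0.054
GE = 1.554

1.554


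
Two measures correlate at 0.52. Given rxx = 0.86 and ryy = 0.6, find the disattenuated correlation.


r_corrected = rxy / sqrt(rxx * ryy)
= 0.52 / sqrt(0.86 * 0.6)
= 0.52 / sqrt(0.516)
= 0.52 / 0.718331
r_corrected = 0.7239

0.7239


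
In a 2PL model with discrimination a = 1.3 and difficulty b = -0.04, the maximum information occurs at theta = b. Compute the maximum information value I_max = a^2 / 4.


For 2PL, max info at theta = b = -0.04
I_max = a^2 / 4 = 1.3^2 / 4
= 1.69 / 4
I_max = 0.4225

0.4225


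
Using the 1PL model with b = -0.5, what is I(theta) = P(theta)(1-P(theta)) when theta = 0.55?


P = 1/(1+exp(-(0.55--0.5))) = 0.7408
I = P*(1-P) = 0.7408 * 0.2592
I = 0.192

0.192


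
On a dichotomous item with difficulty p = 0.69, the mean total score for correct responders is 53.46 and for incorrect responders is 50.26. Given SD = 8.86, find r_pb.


q = 1 - p = 0.31
rpb = ((M1 - M0) / SD) * sqrt(p * q)
rpb = ((53.46 - 50.26) / 8.86) * sqrt(0.69 * 0.31)
rpb = 0.167

0.167


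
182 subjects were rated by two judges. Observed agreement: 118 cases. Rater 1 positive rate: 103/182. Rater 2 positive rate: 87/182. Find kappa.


P_o = 118/182 = 0.648352
P_e = (103*87 + 79*95) / 33124 = 0.497102
kappa = (P_o - P_e) / (1 - P_e)
kappa = (0.648352 - 0.497102) / (1 - 0.497102)
kappa = 0.3008

0.3008


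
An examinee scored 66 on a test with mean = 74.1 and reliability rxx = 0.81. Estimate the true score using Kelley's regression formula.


T_est = rxx * X + (1 - rxx) * mean
T_est = 0.81 * 66 + 0.19 * 74.1
T_est = 53.46 + 14.079
T_est = 67.539

67.539


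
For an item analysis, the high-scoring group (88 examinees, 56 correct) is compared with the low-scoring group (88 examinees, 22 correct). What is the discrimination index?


p_upper = 56/88 = 0.6364
p_lower = 22/88 = 0.25
D = 0.6364 - 0.25 = 0.3864

0.3864


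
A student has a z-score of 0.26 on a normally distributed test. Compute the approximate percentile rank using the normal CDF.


CDF(z) = 0.5 * (1 + erf(z/sqrt(2)))
erf(0.1838) = 0.2051
CDF = 0.6026
Percentile rank = 0.6026 * 100 = 60.26

60.26


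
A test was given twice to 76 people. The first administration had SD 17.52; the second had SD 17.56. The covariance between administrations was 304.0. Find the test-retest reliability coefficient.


r = cov(X,Y) / (SD_X * SD_Y)
r = 304.0 / (17.52 * 17.56)
r = 304.0 / 307.6512
r = 0.9881

0.9881


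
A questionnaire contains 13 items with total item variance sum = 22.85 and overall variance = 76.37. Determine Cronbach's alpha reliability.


alpha = (k/(k-1)) * (1 - sum(si^2)/s_total^2)
= (13/12) * (1 - 22.85/76.37)
alpha = 0.7592

0.7592


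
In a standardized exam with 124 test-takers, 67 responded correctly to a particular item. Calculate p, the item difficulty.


Item difficulty p = number correct / total examinees
p = 67 / 124
p = 0.5403

0.5403


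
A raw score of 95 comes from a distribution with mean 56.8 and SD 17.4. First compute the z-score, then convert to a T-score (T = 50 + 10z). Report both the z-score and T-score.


z = (X - mean) / SD = (95 - 56.8) / 17.4
z = 38.2 / 17.4
z = 2.1954
T-score = T = 50 + 10z
Carry z at full precision (z = 38.2 / 17.4) into the conversion:
T-score = 50 + 10 * (38.2 / 17.4) = 50 + 382 / 17.4
T-score = 50 + 21.954
T-score = 71.954

71.954


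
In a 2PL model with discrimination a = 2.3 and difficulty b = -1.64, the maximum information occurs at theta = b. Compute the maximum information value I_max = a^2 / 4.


For 2PL, max info at theta = b = -1.64
I_max = a^2 / 4 = 2.3^2 / 4
= 5.29 / 4
I_max = 1.3225

1.3225


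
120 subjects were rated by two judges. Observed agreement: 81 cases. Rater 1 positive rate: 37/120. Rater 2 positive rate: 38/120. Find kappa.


P_o = 81/120 = 0.675
P_e = (37*38 + 83*82) / 14400 = 0.570278
kappa = (P_o - P_e) / (1 - P_e)
kappa = (0.675 - 0.570278) / (1 - 0.570278)
kappa = 0.2437

0.2437


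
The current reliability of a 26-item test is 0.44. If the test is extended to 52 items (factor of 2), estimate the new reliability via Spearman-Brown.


r_new = (n * rxx) / (1 + (n-1) * rxx)
r_new = (2 * 0.44) / (1 + 1 * 0.44)
r_new = 0.88 / 1.44
r_new = 0.6111

0.6111


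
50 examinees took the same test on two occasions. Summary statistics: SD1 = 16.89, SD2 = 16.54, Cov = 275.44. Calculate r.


r = cov(X,Y) / (SD_X * SD_Y)
r = 275.44 / (16.89 * 16.54)
r = 275.44 / 279.3606
r = 0.986

0.986


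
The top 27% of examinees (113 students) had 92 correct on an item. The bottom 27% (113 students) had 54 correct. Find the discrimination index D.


p_upper = 92/113 = 0.8142
p_lower = 54/113 = 0.4779
D = 0.8142 - 0.4779 = 0.3363

0.3363


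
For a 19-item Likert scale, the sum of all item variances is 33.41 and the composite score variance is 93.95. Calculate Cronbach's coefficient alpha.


alpha = (k/(k-1)) * (1 - sum(si^2)/s_total^2)
= (19/18) * (1 - 33.41/93.95)
alpha = 0.6802

0.6802


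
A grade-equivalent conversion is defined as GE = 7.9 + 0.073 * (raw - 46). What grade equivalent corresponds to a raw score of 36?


raw - median = 36 - 46 = -10
slope * diff = 0.073 * -10 = -0.73
GE = 7.9 + -0.73
GE = 7.17

7.17


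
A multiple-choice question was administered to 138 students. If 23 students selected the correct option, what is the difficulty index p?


Item difficulty p = number correct / total examinees
p = 23 / 138
p = 0.1667

0.1667


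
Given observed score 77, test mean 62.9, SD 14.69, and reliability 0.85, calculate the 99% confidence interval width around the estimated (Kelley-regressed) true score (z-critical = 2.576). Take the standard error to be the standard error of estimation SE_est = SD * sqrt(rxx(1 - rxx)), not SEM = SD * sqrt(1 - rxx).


True score estimate = 0.85*77 + 0.15*62.9 = 74.885
SE_est = SD * sqrt(rxx * (1 - rxx)) = 14.69 * sqrt(0.85 * 0.15) = 14.69 * sqrt(0.1275) = 5.245379
CI = T_est +/- z * SE_est, so width = 2 * z * SE_est = 2 * 2.576 * 5.245379
Width = 27.0242

27.0242


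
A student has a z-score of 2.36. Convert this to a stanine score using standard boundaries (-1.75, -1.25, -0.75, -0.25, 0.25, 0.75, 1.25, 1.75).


Stanine boundaries: [-1.75, -1.25, -0.75, -0.25, 0.25, 0.75, 1.25, 1.75]
z = 2.36
Check each boundary:
  z >= -1.75 -> could be stanine 2
  z >= -1.25 -> could be stanine 3
  z >= -0.75 -> could be stanine 4
  z >= -0.25 -> could be stanine 5
  z >= 0.25 -> could be stanine 6
  z >= 0.75 -> could be stanine 7
  z >= 1.25 -> could be stanine 8
  z >= 1.75 -> could be stanine 9
Highest qualifying boundary gives stanine = 9

9


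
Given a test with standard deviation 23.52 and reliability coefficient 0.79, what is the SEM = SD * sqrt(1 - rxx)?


SEM = SD * sqrt(1 - rxx)
SEM = 23.52 * sqrt(1 - 0.79)
SEM = 23.52 * sqrt(0.21) = 23.52 * 0.458258
SEM = 10.7782

10.7782


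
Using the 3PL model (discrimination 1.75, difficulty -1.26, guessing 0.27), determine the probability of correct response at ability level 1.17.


logit = 1.75*(1.17 - -1.26) = 4.2525
P* = 1/(1 + exp(-4.2525)) = 0.986
P = 0.27 + (1 - 0.27) * 0.986
P = 0.9898

0.9898


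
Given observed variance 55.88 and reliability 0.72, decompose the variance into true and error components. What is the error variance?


var_true = rxx * var_obs = 0.72 * 55.88 = 40.2336
var_error = var_obs - var_true
var_error = 55.88 - 40.2336
var_error = 15.6464

15.6464


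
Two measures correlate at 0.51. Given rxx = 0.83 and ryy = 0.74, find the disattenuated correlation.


r_corrected = rxy / sqrt(rxx * ryy)
= 0.51 / sqrt(0.83 * 0.74)
= 0.51 / sqrt(0.6142)
= 0.51 / 0.783709
r_corrected = 0.6508

0.6508


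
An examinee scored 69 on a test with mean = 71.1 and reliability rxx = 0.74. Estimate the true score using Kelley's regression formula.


T_est = rxx * X + (1 - rxx) * mean
T_est = 0.74 * 69 + 0.26 * 71.1
T_est = 51.06 + 18.486
T_est = 69.546

69.546


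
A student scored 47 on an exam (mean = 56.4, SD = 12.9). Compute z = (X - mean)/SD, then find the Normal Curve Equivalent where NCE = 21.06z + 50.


z = (X - mean) / SD = (47 - 56.4) / 12.9
z = -9.4 / 12.9
z = -0.7287
NCE = NCE = 21.06z + 50
Carry z at full precision (z = -9.4 / 12.9) into the conversion:
NCE = 21.06 * (-9.4 / 12.9) + 50 = -197.964 / 12.9 + 50
NCE = -15.346 + 50
NCE = 34.654

34.654


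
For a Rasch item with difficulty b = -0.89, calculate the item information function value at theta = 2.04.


P = 1/(1+exp(-(2.04--0.89))) = 0.9493
I = P*(1-P) = 0.9493 * 0.0507
I = 0.0481

0.0481


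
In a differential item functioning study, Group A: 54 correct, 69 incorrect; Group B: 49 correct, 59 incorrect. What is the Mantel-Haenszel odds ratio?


Odds_A = 54/69 = 0.7826
Odds_B = 49/59 = 0.8305
OR = Odds_A / Odds_B = 0.7826 / 0.8305
Exactly, OR = (54 * 59) / (69 * 49) = 3186 / 3381
OR = 0.9423

0.9423


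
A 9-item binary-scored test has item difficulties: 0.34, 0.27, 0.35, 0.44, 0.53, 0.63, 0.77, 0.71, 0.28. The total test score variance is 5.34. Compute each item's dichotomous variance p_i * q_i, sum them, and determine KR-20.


For each item, compute p_i * q_i:
  Item 1: 0.34 * 0.66 = 0.2244
  Item 2: 0.27 * 0.73 = 0.1971
  Item 3: 0.35 * 0.65 = 0.2275
  Item 4: 0.44 * 0.56 = 0.2464
  Item 5: 0.53 * 0.47 = 0.2491
  Item 6: 0.63 * 0.37 = 0.2331
  Item 7: 0.77 * 0.23 = 0.1771
  Item 8: 0.71 * 0.29 = 0.2059
  Item 9: 0.28 * 0.72 = 0.2016
Sum(p_i * q_i) = 0.2244 + 0.1971 + 0.2275 + 0.2464 + 0.2491 + 0.2331 + 0.1771 + 0.2059 + 0.2016 = 1.9622
KR-20 = (k/(k-1)) * (1 - Sum(p_i*q_i) / Var_total)
= (9/8) * (1 - 1.9622/5.34)
= 1.125 * 0.6325
KR-20 = 0.7116

0.7116


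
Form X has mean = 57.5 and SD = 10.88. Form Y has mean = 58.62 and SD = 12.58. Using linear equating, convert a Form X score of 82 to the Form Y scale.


slope = SD_Y / SD_X = 12.58 / 10.88 ~ 1.1562
intercept = mean_Y - slope * mean_X = 58.62 - (12.58 / 10.88) * 57.5 ~ -7.8644
Y = slope * X + intercept. To avoid rounding drift from the rounded slope/intercept, evaluate the equivalent form Y = mean_Y + SD_Y * (X - mean_X) / SD_X at full precision:
Y = 58.62 + 12.58 * (82 - 57.5) / 10.88
Y = 58.62 + 12.58 * 24.5 / 10.88
Y = 58.62 + 308.21 / 10.88
Y = 58.62 + 28.3281
Y = 86.9481

86.9481


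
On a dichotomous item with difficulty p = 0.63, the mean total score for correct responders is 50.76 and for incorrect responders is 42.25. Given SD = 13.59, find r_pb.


q = 1 - p = 0.37
rpb = ((M1 - M0) / SD) * sqrt(p * q)
rpb = ((50.76 - 42.25) / 13.59) * sqrt(0.63 * 0.37)
rpb = 0.3023

0.3023


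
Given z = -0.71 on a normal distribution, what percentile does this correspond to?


CDF(z) = 0.5 * (1 + erf(z/sqrt(2)))
erf(-0.502) = -0.5223
CDF = 0.2389
Percentile rank = 0.2389 * 100 = 23.89

23.89


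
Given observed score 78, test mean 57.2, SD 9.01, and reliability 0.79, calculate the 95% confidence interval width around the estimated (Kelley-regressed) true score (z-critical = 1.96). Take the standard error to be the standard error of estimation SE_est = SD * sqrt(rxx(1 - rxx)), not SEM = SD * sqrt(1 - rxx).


True score estimate = 0.79*78 + 0.21*57.2 = 73.632
SE_est = SD * sqrt(rxx * (1 - rxx)) = 9.01 * sqrt(0.79 * 0.21) = 9.01 * sqrt(0.1659) = 3.669847
CI = T_est +/- z * SE_est, so width = 2 * z * SE_est = 2 * 1.96 * 3.669847
Width = 14.3858

14.3858


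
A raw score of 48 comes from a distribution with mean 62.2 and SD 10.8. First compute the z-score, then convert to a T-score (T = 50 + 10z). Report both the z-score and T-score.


z = (X - mean) / SD = (48 - 62.2) / 10.8
z = -14.2 / 10.8
z = -1.3148
T-score = T = 50 + 10z
Carry z at full precision (z = -14.2 / 10.8) into the conversion:
T-score = 50 + 10 * (-14.2 / 10.8) = 50 + -142 / 10.8
T-score = 50 + -13.1481
T-score = 36.8519

36.8519


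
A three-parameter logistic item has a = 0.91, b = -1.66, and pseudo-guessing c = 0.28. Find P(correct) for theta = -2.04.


logit = 0.91*(-2.04 - -1.66) = -0.3458
P* = 1/(1 + exp(--0.3458)) = 0.4144
P = 0.28 + (1 - 0.28) * 0.4144
P = 0.5784

0.5784


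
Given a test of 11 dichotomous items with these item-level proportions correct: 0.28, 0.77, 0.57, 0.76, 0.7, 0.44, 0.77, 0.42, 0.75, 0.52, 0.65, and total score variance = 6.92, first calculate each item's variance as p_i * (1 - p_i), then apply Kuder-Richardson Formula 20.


For each item, compute p_i * q_i:
  Item 1: 0.28 * 0.72 = 0.2016
  Item 2: 0.77 * 0.23 = 0.1771
  Item 3: 0.57 * 0.43 = 0.2451
  Item 4: 0.76 * 0.24 = 0.1824
  Item 5: 0.7 * 0.3 = 0.21
  Item 6: 0.44 * 0.56 = 0.2464
  Item 7: 0.77 * 0.23 = 0.1771
  Item 8: 0.42 * 0.58 = 0.2436
  Item 9: 0.75 * 0.25 = 0.1875
  Item 10: 0.52 * 0.48 = 0.2496
  Item 11: 0.65 * 0.35 = 0.2275
Sum(p_i * q_i) = 0.2016 + 0.1771 + 0.2451 + 0.1824 + 0.21 + 0.2464 + 0.1771 + 0.2436 + 0.1875 + 0.2496 + 0.2275 = 2.3479
KR-20 = (k/(k-1)) * (1 - Sum(p_i*q_i) / Var_total)
= (11/10) * (1 - 2.3479/6.92)
= 1.1 * 0.6607
KR-20 = 0.7268

0.7268


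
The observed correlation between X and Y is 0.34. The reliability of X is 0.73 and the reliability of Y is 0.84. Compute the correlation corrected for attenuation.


r_corrected = rxy / sqrt(rxx * ryy)
= 0.34 / sqrt(0.73 * 0.84)
= 0.34 / sqrt(0.6132)
= 0.34 / 0.783071
r_corrected = 0.4342

0.4342


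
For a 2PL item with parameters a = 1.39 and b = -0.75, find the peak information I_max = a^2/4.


For 2PL, max info at theta = b = -0.75
I_max = a^2 / 4 = 1.39^2 / 4
= 1.9321 / 4
I_max = 0.483

0.483


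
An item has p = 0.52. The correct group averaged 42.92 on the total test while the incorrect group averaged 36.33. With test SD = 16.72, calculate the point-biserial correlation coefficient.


q = 1 - p = 0.48
rpb = ((M1 - M0) / SD) * sqrt(p * q)
rpb = ((42.92 - 36.33) / 16.72) * sqrt(0.52 * 0.48)
rpb = 0.1969

0.1969


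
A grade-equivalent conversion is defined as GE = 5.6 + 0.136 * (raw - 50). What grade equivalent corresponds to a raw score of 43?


raw - median = 43 - 50 = -7
slope * diff = 0.136 * -7 = -0.952
GE = 5.6 + -0.952
GE = 4.648

4.648


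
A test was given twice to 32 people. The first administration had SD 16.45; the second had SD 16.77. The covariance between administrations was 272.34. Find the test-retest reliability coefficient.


r = cov(X,Y) / (SD_X * SD_Y)
r = 272.34 / (16.45 * 16.77)
r = 272.34 / 275.8665
r = 0.9872

0.9872


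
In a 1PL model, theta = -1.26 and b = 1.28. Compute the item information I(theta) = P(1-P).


P = 1/(1+exp(-(-1.26-1.28))) = 0.0731
I = P*(1-P) = 0.0731 * 0.9269
I = 0.0678

0.0678


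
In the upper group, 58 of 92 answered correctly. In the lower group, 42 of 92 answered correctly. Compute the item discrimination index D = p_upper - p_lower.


p_upper = 58/92 = 0.6304
p_lower = 42/92 = 0.4565
D = 0.6304 - 0.4565 = 0.1739

0.1739


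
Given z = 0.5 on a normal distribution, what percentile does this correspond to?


CDF(z) = 0.5 * (1 + erf(z/sqrt(2)))
erf(0.3536) = 0.3829
CDF = 0.6915
Percentile rank = 0.6915 * 100 = 69.15

69.15


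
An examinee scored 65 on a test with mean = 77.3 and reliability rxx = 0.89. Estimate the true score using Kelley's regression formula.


T_est = rxx * X + (1 - rxx) * mean
T_est = 0.89 * 65 + 0.11 * 77.3
T_est = 57.85 + 8.503
T_est = 66.353

66.353


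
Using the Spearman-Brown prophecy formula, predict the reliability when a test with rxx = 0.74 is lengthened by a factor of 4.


r_new = (n * rxx) / (1 + (n-1) * rxx)
r_new = (4 * 0.74) / (1 + 3 * 0.74)
r_new = 2.96 / 3.22
r_new = 0.9193

0.9193


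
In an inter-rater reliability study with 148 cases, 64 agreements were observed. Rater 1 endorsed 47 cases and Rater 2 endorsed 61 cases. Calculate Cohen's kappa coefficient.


P_o = 64/148 = 0.432432
P_e = (47*61 + 101*87) / 21904 = 0.532049
kappa = (P_o - P_e) / (1 - P_e)
kappa = (0.432432 - 0.532049) / (1 - 0.532049)
kappa = -0.2129

-0.2129


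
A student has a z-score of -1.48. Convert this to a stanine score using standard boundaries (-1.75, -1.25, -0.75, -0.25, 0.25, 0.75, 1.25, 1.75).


Stanine boundaries: [-1.75, -1.25, -0.75, -0.25, 0.25, 0.75, 1.25, 1.75]
z = -1.48
Check each boundary:
  z >= -1.75 -> could be stanine 2
  z < -1.25
  z < -0.75
  z < -0.25
  z < 0.25
  z < 0.75
  z < 1.25
  z < 1.75
Highest qualifying boundary gives stanine = 2

2


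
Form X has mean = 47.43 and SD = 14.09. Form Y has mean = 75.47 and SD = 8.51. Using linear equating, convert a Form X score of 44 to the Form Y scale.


slope = SD_Y / SD_X = 8.51 / 14.09 ~ 0.604
intercept = mean_Y - slope * mean_X = 75.47 - (8.51 / 14.09) * 47.43 ~ 46.8235
Y = slope * X + intercept. To avoid rounding drift from the rounded slope/intercept, evaluate the equivalent form Y = mean_Y + SD_Y * (X - mean_X) / SD_X at full precision:
Y = 75.47 + 8.51 * (44 - 47.43) / 14.09
Y = 75.47 - 8.51 * 3.43 / 14.09
Y = 75.47 - 29.1893 / 14.09
Y = 75.47 - 2.0716
Y = 73.3984

73.3984


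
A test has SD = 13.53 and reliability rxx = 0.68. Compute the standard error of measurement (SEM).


SEM = SD * sqrt(1 - rxx)
SEM = 13.53 * sqrt(1 - 0.68)
SEM = 13.53 * sqrt(0.32) = 13.53 * 0.565685
SEM = 7.6537

7.6537


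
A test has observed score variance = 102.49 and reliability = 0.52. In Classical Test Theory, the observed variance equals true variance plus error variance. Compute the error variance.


var_true = rxx * var_obs = 0.52 * 102.49 = 53.2948
var_error = var_obs - var_true
var_error = 102.49 - 53.2948
var_error = 49.1952

49.1952


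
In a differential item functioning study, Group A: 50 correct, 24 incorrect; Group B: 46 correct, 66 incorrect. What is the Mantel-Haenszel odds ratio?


Odds_A = 50/24 = 2.0833
Odds_B = 46/66 = 0.697
OR = Odds_A / Odds_B = 2.0833 / 0.697
Exactly, OR = (50 * 66) / (24 * 46) = 3300 / 1104
OR = 2.9891

2.9891


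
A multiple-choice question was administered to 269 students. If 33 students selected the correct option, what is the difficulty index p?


Item difficulty p = number correct / total examinees
p = 33 / 269
p = 0.1227

0.1227


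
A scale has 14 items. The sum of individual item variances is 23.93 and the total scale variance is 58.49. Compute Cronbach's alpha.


alpha = (k/(k-1)) * (1 - sum(si^2)/s_total^2)
= (14/13) * (1 - 23.93/58.49)
alpha = 0.6363

0.6363


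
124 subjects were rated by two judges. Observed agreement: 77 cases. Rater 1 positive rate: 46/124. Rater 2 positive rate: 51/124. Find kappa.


P_o = 77/124 = 0.620968
P_e = (46*51 + 78*73) / 15376 = 0.522893
kappa = (P_o - P_e) / (1 - P_e)
kappa = (0.620968 - 0.522893) / (1 - 0.522893)
kappa = 0.2056

0.2056


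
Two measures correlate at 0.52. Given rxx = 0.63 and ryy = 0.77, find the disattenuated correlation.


r_corrected = rxy / sqrt(rxx * ryy)
= 0.52 / sqrt(0.63 * 0.77)
= 0.52 / sqrt(0.4851)
= 0.52 / 0.696491
r_corrected = 0.7466

0.7466


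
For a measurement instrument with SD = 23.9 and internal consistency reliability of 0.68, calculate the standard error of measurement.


SEM = SD * sqrt(1 - rxx)
SEM = 23.9 * sqrt(1 - 0.68)
SEM = 23.9 * sqrt(0.32) = 23.9 * 0.565685
SEM = 13.5199

13.5199


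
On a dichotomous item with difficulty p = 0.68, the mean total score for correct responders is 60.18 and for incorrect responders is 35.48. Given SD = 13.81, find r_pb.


q = 1 - p = 0.32
rpb = ((M1 - M0) / SD) * sqrt(p * q)
rpb = ((60.18 - 35.48) / 13.81) * sqrt(0.68 * 0.32)
rpb = 0.8343

0.8343


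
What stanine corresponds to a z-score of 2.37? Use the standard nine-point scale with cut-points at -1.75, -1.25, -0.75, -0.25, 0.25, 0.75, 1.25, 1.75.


Stanine boundaries: [-1.75, -1.25, -0.75, -0.25, 0.25, 0.75, 1.25, 1.75]
z = 2.37
Check each boundary:
  z >= -1.75 -> could be stanine 2
  z >= -1.25 -> could be stanine 3
  z >= -0.75 -> could be stanine 4
  z >= -0.25 -> could be stanine 5
  z >= 0.25 -> could be stanine 6
  z >= 0.75 -> could be stanine 7
  z >= 1.25 -> could be stanine 8
  z >= 1.75 -> could be stanine 9
Highest qualifying boundary gives stanine = 9

9


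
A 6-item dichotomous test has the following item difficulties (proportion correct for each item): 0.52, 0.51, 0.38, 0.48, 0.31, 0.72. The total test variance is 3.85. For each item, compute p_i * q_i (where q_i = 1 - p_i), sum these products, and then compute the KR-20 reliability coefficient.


For each item, compute p_i * q_i:
  Item 1: 0.52 * 0.48 = 0.2496
  Item 2: 0.51 * 0.49 = 0.2499
  Item 3: 0.38 * 0.62 = 0.2356
  Item 4: 0.48 * 0.52 = 0.2496
  Item 5: 0.31 * 0.69 = 0.2139
  Item 6: 0.72 * 0.28 = 0.2016
Sum(p_i * q_i) = 0.2496 + 0.2499 + 0.2356 + 0.2496 + 0.2139 + 0.2016 = 1.4002
KR-20 = (k/(k-1)) * (1 - Sum(p_i*q_i) / Var_total)
= (6/5) * (1 - 1.4002/3.85)
= 1.2 * 0.6363
KR-20 = 0.7636

0.7636


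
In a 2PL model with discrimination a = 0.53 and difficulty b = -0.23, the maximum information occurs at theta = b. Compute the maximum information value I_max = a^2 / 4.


For 2PL, max info at theta = b = -0.23
I_max = a^2 / 4 = 0.53^2 / 4
= 0.2809 / 4
I_max = 0.0702

0.0702


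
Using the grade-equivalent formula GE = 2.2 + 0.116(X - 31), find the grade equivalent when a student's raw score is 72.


raw - median = 72 - 31 = 41
slope * diff = 0.116 * 41 = 4.756
GE = 2.2 + 4.756
GE = 6.956

6.956


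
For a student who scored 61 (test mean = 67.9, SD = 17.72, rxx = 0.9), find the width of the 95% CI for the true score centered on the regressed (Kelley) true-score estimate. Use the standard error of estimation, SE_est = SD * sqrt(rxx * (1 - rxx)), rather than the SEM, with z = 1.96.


True score estimate = 0.9*61 + 0.1*67.9 = 61.69
SE_est = SD * sqrt(rxx * (1 - rxx)) = 17.72 * sqrt(0.9 * 0.1) = 17.72 * sqrt(0.09) = 5.316
CI = T_est +/- z * SE_est, so width = 2 * z * SE_est = 2 * 1.96 * 5.316
Width = 20.8387

20.8387
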